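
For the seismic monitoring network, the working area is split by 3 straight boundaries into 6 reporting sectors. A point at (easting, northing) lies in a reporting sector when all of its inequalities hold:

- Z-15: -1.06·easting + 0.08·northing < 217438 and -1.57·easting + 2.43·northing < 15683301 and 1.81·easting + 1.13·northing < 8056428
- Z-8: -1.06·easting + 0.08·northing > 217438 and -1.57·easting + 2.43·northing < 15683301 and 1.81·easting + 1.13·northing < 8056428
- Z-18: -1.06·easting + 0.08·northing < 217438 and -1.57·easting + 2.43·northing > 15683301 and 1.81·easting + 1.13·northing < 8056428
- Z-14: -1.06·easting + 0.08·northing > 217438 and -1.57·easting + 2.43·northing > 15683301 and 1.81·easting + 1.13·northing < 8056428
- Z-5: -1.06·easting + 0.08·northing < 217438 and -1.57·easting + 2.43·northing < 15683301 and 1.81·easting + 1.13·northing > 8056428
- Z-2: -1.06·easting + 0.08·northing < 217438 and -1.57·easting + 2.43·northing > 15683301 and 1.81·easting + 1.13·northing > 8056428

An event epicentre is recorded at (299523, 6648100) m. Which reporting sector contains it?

-1.06·299523 + 0.08·6648100 = 214353.620, which is < 217438
-1.57·299523 + 2.43·6648100 = 15684631.890, which is > 15683301
1.81·299523 + 1.13·6648100 = 8054489.630, which is < 8056428
This sign pattern matches Z-18.

Z-18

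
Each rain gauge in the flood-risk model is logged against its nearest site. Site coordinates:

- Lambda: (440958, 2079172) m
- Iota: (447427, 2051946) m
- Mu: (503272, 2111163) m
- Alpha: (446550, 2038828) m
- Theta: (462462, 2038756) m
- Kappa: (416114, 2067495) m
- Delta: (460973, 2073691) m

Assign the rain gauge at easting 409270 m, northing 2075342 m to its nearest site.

Kappa

Squared distances to each site:
Lambda: 1018798244.000; Iota: 2003329465.000; Mu: 10119520045.000; Alpha: 2723070596.000; Theta: 4167924260.000; Kappa: 108415745.000; Delta: 2675926010.000.
Minimum at Kappa.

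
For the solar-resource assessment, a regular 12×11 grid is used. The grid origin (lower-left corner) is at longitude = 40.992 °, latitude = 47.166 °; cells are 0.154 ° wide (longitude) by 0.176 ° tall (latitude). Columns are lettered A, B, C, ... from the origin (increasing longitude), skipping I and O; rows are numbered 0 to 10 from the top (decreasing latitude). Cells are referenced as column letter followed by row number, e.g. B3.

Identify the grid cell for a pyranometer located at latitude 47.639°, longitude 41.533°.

D8

Column index: ⌊(41.533 − 40.992) / 0.154⌋ = ⌊3.513⌋ = 3 → column D
Row offset from origin: ⌊(47.639 − 47.166) / 0.176⌋ = ⌊2.688⌋ = 2 → row 8 (counted from top)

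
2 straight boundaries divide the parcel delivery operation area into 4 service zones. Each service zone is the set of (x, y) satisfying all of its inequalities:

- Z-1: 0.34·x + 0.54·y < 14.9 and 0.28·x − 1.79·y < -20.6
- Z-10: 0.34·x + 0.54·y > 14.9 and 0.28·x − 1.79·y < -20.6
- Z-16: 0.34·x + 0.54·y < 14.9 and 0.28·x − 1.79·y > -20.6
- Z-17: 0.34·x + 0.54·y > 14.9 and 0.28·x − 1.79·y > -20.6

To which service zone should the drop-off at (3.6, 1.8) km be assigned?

Z-16

0.34·3.6 + 0.54·1.8 = 2.196, which is < 14.9
0.28·3.6 − 1.79·1.8 = -2.214, which is > -20.6
This sign pattern matches Z-16.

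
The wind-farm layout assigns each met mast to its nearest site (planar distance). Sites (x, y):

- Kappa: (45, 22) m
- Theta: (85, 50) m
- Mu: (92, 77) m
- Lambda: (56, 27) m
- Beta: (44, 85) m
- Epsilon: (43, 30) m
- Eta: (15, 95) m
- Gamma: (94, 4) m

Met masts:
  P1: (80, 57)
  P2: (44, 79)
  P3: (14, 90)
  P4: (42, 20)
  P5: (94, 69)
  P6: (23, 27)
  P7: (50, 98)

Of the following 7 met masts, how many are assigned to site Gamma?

0

P1 → Theta
P2 → Beta
P3 → Eta
P4 → Kappa
P5 → Mu
P6 → Epsilon
P7 → Beta
0 of the 7 go to Gamma.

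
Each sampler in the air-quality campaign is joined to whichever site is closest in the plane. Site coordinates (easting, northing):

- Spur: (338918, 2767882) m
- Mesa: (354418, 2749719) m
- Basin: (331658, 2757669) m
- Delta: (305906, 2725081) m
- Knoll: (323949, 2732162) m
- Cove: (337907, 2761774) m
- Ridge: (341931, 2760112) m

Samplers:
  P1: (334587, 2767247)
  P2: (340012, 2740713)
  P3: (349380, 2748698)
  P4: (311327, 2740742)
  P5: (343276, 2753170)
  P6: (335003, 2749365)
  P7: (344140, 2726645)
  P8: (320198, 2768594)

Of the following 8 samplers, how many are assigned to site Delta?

P1 → Spur
P2 → Mesa
P3 → Mesa
P4 → Knoll
P5 → Ridge
P6 → Basin
P7 → Knoll
P8 → Basin
0 of the 8 go to Delta.

0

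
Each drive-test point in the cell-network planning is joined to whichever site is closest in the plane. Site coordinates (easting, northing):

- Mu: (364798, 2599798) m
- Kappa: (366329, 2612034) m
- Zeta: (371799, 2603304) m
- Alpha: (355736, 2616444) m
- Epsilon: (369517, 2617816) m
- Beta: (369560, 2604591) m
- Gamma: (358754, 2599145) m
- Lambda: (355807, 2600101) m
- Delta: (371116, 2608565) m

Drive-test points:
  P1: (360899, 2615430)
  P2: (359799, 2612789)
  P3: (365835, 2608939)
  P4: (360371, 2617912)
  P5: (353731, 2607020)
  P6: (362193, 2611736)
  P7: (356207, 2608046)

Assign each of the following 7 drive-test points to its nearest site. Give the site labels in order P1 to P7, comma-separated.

Alpha, Alpha, Kappa, Alpha, Lambda, Kappa, Lambda

P1 → Alpha (d²=27684765.00)
P2 → Alpha (d²=29866994.00)
P3 → Kappa (d²=9823061.00)
P4 → Alpha (d²=23638249.00)
P5 → Lambda (d²=52182337.00)
P6 → Kappa (d²=17195300.00)
P7 → Lambda (d²=63283025.00)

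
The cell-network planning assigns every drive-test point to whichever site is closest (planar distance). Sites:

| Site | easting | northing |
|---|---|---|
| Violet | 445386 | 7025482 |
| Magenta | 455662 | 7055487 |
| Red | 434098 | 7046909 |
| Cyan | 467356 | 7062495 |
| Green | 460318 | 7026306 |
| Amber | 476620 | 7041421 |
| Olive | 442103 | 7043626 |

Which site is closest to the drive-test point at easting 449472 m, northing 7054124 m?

Squared distances to each site:
Violet: 837059560.000; Magenta: 40173869.000; Red: 288416101.000; Cyan: 389911097.000; Green: 891476840.000; Amber: 898380113.000; Olive: 164510165.000.
Minimum at Magenta.

Magenta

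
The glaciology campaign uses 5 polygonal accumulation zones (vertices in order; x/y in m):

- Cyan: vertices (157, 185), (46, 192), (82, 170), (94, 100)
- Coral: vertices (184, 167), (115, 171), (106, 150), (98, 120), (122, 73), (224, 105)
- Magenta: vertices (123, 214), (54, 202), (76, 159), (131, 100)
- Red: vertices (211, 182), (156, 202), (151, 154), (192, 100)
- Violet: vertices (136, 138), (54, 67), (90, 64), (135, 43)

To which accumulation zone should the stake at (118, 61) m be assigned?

Cast a ray rightward from (118, 61). For each polygon, the edges (by vertex number in listed order) whose endpoints lie on opposite sides of y = 61, where each meets that height, and whether that is right or left of the point:
Cyan: no edge straddles that height → 0 crossings.
Coral: no edge straddles that height → 0 crossings.
Magenta: no edge straddles that height → 0 crossings.
Red: no edge straddles that height → 0 crossings.
Violet: 3–4 at x≈96.4 (left), 4–1 at x≈135.2 (right) → 1 crossing.
Only Violet has an odd count, so the point is inside Violet.

Violet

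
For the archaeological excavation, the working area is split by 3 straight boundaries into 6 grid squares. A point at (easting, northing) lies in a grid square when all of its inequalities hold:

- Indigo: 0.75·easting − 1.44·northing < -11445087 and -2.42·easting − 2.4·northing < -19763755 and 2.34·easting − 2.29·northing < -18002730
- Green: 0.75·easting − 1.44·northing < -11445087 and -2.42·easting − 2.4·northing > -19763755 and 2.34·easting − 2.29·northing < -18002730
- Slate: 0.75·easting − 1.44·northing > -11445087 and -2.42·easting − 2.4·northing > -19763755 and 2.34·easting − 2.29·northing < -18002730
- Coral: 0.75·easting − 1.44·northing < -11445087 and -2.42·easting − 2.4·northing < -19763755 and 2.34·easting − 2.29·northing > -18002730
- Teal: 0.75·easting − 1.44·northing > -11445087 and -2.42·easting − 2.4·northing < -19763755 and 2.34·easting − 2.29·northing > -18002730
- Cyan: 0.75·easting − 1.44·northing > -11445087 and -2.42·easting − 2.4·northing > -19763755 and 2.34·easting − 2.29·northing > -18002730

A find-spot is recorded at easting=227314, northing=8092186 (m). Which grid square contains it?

0.75·227314 − 1.44·8092186 = -11482262.340, which is < -11445087
-2.42·227314 − 2.4·8092186 = -19971346.280, which is < -19763755
2.34·227314 − 2.29·8092186 = -17999191.180, which is > -18002730
This sign pattern matches Coral.

Coral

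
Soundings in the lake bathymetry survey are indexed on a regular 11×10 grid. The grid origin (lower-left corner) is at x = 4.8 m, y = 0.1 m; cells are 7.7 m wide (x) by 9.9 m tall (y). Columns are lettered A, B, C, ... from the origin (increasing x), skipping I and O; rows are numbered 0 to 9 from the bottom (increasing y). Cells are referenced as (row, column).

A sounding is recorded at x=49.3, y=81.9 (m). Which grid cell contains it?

(8, F)

Column index: ⌊(49.3 − 4.8) / 7.7⌋ = ⌊5.779⌋ = 5 → column F
Row offset from origin: ⌊(81.9 − 0.1) / 9.9⌋ = ⌊8.263⌋ = 8 → row 8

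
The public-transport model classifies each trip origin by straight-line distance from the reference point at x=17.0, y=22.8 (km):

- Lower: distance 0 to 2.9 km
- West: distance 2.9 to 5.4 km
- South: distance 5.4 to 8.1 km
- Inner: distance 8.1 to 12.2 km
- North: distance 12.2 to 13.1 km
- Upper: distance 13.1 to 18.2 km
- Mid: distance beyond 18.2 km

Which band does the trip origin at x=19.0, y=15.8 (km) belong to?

South

Distance = √((19.0−17.0)² + (15.8−22.8)²) = √(4.000 + 49.000) = 7.280 km.
5.4 ≤ 7.280 < 8.1 → South.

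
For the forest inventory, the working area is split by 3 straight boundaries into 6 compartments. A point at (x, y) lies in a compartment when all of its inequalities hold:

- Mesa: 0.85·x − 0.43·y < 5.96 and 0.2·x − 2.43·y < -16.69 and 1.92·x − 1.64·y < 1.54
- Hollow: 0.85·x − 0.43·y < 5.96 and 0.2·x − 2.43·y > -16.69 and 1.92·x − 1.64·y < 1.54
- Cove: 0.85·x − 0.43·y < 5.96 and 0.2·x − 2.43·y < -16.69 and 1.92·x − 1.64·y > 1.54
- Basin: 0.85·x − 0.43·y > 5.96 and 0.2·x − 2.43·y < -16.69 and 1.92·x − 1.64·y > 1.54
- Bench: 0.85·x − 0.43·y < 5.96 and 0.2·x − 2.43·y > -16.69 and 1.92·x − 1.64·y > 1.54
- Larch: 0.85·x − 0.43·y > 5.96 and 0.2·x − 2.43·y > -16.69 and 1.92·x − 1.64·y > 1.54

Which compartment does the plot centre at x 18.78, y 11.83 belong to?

Basin

0.85·18.78 − 0.43·11.83 = 10.876, which is > 5.96
0.2·18.78 − 2.43·11.83 = -24.991, which is < -16.69
1.92·18.78 − 1.64·11.83 = 16.656, which is > 1.54
This sign pattern matches Basin.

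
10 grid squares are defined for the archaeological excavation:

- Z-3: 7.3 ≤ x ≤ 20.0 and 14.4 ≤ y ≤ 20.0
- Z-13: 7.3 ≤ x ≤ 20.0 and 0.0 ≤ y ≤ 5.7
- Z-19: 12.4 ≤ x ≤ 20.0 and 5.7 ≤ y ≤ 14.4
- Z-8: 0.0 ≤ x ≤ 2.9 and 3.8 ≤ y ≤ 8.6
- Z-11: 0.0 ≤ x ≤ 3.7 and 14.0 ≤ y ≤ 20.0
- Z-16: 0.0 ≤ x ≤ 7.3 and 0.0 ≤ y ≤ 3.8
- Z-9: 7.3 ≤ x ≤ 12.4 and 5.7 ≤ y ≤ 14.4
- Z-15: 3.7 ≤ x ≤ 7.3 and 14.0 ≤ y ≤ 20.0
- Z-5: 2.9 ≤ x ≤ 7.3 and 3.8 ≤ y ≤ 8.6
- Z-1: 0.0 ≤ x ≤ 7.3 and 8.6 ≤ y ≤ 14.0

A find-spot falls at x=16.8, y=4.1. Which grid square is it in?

The point has x = 16.8 and y = 4.1.
Only Z-13 satisfies 7.3 ≤ x ≤ 20.0 and 0.0 ≤ y ≤ 5.7.

Z-13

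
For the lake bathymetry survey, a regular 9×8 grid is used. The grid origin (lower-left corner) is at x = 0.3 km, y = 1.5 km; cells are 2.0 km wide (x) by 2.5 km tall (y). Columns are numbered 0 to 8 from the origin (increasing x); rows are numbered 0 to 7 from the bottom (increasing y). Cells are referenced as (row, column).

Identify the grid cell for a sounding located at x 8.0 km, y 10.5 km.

(3, 3)

Column index: ⌊(8.0 − 0.3) / 2.0⌋ = ⌊3.850⌋ = 3
Row offset from origin: ⌊(10.5 − 1.5) / 2.5⌋ = ⌊3.600⌋ = 3 → row 3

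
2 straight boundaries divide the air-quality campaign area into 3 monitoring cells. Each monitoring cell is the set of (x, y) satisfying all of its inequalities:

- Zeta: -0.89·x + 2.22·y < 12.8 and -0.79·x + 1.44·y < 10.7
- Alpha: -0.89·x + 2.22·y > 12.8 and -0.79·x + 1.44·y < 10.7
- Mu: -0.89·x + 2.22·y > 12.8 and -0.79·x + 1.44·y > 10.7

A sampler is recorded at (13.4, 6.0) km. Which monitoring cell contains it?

Zeta

-0.89·13.4 + 2.22·6.0 = 1.394, which is < 12.8
-0.79·13.4 + 1.44·6.0 = -1.946, which is < 10.7
This sign pattern matches Zeta.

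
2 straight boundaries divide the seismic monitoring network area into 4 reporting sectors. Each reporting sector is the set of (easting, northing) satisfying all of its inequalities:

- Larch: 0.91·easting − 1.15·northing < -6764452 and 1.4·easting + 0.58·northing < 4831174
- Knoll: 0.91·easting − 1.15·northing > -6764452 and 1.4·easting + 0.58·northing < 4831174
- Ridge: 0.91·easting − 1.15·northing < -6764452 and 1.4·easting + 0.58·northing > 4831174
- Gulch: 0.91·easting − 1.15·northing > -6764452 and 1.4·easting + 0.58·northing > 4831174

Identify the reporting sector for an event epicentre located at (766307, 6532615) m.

Ridge

0.91·766307 − 1.15·6532615 = -6815167.880, which is < -6764452
1.4·766307 + 0.58·6532615 = 4861746.500, which is > 4831174
This sign pattern matches Ridge.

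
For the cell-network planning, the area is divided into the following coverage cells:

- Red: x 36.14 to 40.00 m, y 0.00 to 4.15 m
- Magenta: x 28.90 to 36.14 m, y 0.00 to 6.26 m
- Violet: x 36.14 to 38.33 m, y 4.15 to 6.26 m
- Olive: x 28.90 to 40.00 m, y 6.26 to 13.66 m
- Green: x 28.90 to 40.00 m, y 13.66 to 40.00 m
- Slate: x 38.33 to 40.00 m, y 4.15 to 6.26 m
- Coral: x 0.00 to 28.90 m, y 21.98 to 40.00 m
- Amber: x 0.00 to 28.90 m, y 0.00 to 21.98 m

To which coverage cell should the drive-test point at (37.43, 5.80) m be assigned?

Violet

The point has x = 37.43 and y = 5.80.
Only Violet satisfies 36.14 ≤ x ≤ 38.33 and 4.15 ≤ y ≤ 6.26.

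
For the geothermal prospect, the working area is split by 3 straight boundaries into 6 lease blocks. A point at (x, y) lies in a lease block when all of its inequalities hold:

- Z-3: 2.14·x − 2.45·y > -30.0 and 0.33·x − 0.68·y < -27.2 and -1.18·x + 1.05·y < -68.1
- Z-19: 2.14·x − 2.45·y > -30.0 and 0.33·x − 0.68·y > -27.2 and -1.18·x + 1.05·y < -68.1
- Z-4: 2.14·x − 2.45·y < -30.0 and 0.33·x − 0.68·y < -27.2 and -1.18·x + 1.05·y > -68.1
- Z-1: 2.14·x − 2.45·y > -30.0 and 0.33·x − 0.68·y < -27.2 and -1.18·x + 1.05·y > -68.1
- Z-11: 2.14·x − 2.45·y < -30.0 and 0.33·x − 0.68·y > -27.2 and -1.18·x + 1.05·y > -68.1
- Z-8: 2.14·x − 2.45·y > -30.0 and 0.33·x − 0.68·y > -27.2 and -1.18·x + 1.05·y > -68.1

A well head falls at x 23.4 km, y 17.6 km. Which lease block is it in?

2.14·23.4 − 2.45·17.6 = 6.956, which is > -30.0
0.33·23.4 − 0.68·17.6 = -4.246, which is > -27.2
-1.18·23.4 + 1.05·17.6 = -9.132, which is > -68.1
This sign pattern matches Z-8.

Z-8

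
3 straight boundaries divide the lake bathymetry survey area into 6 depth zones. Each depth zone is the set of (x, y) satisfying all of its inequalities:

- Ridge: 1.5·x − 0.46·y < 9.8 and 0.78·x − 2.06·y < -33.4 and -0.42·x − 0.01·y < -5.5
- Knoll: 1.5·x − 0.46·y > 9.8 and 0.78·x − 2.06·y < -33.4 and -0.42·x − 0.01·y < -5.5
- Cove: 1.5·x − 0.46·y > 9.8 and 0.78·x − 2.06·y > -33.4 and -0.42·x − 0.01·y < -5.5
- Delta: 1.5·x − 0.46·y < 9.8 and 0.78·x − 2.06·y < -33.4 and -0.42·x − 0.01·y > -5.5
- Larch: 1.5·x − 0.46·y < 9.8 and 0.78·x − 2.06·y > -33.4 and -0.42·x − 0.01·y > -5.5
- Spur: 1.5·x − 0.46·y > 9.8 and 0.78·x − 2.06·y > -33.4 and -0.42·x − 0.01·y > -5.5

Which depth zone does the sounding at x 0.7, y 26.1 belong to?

1.5·0.7 − 0.46·26.1 = -10.956, which is < 9.8
0.78·0.7 − 2.06·26.1 = -53.220, which is < -33.4
-0.42·0.7 − 0.01·26.1 = -0.555, which is > -5.5
This sign pattern matches Delta.

Delta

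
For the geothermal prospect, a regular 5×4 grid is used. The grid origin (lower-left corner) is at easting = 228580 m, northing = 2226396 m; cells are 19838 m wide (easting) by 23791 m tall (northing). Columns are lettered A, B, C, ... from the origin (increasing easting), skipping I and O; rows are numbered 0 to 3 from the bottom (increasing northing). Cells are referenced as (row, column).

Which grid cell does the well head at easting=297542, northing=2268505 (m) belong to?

Column index: ⌊(297542 − 228580) / 19838⌋ = ⌊3.476⌋ = 3 → column D
Row offset from origin: ⌊(2268505 − 2226396) / 23791⌋ = ⌊1.770⌋ = 1 → row 1

(1, D)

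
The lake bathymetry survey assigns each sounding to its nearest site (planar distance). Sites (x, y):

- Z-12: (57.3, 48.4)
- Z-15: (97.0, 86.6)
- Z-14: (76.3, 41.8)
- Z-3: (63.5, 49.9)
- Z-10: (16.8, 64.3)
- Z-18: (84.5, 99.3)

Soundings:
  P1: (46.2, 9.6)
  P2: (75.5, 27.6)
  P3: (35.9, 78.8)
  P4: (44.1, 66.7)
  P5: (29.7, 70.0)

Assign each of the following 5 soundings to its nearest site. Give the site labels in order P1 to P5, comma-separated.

P1 → Z-12 (d²=1628.65)
P2 → Z-14 (d²=202.28)
P3 → Z-10 (d²=575.06)
P4 → Z-12 (d²=509.13)
P5 → Z-10 (d²=198.90)

Z-12, Z-14, Z-10, Z-12, Z-10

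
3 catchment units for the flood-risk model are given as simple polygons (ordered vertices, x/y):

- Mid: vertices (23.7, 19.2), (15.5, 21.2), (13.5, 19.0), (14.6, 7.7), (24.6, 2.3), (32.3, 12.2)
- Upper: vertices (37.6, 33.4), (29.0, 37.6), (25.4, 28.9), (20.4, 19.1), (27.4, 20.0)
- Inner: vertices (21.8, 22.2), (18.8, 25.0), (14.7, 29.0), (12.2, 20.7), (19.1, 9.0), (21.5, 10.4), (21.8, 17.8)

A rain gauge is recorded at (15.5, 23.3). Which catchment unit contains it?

Inner

Cast a ray rightward from (15.5, 23.3). For each polygon, the edges (by vertex number in listed order) whose endpoints lie on opposite sides of y = 23.3, where each meets that height, and whether that is right or left of the point:
Mid: no edge straddles that height → 0 crossings.
Upper: 3–4 at x≈22.54 (right), 5–1 at x≈29.91 (right) → 2 crossings.
Inner: 1–2 at x≈20.62 (right), 3–4 at x≈12.98 (left) → 1 crossing.
Only Inner has an odd count, so the point is inside Inner.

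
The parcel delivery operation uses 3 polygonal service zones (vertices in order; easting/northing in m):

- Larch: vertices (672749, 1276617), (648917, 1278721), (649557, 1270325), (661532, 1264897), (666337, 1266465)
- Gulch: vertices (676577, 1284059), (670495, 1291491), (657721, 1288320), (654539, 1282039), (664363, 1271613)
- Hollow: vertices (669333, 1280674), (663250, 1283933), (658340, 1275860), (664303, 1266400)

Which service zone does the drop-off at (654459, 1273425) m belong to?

Larch

Cast a ray rightward from (654459, 1273425). For each polygon, the edges (by vertex number in listed order) whose endpoints lie on opposite sides of northing = 1273425, where each meets that height, and whether that is right or left of the point:
Larch: 2–3 at easting≈649320.7 (left), 5–1 at easting≈670732.9 (right) → 1 crossing.
Gulch: 4–5 at easting≈662655.6 (right), 5–1 at easting≈666141.2 (right) → 2 crossings.
Hollow: 3–4 at easting≈659874.9 (right), 4–1 at easting≈666778.5 (right) → 2 crossings.
Only Larch has an odd count, so the point is inside Larch.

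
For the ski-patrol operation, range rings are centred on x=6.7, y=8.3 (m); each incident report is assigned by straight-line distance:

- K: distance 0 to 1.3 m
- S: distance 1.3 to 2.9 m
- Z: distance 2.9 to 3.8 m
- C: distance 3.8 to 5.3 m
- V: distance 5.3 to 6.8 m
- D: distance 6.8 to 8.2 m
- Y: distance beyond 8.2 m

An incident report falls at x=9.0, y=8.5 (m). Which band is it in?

S

Distance = √((9.0−6.7)² + (8.5−8.3)²) = √(5.290 + 0.040) = 2.309 m.
1.3 ≤ 2.309 < 2.9 → S.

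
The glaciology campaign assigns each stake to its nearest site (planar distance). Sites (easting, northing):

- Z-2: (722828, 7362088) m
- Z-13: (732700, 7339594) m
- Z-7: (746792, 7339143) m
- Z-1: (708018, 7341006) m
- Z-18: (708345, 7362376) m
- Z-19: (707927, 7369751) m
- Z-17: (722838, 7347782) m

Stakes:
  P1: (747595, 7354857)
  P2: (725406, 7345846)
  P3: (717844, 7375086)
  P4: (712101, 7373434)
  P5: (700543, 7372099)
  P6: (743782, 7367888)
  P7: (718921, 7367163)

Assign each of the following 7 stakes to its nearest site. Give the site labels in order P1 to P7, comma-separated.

P1 → Z-7 (d²=247574605.00)
P2 → Z-17 (d²=10342720.00)
P3 → Z-19 (d²=126809114.00)
P4 → Z-19 (d²=30986765.00)
P5 → Z-19 (d²=60036560.00)
P6 → Z-2 (d²=472710116.00)
P7 → Z-2 (d²=41020274.00)

Z-7, Z-17, Z-19, Z-19, Z-19, Z-2, Z-2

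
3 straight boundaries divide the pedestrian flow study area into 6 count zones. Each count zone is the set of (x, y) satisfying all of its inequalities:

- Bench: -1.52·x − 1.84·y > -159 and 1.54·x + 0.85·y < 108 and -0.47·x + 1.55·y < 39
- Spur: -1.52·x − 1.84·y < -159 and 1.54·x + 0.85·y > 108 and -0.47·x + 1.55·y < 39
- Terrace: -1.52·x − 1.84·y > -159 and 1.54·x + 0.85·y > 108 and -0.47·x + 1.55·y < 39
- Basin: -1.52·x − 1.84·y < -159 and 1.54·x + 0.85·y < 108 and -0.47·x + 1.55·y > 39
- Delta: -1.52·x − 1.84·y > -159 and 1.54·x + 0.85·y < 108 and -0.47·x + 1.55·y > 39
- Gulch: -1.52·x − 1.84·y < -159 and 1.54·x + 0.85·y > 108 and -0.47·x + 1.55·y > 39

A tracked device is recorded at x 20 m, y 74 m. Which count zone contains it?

Basin

-1.52·20 − 1.84·74 = -166.560, which is < -159
1.54·20 + 0.85·74 = 93.700, which is < 108
-0.47·20 + 1.55·74 = 105.300, which is > 39
This sign pattern matches Basin.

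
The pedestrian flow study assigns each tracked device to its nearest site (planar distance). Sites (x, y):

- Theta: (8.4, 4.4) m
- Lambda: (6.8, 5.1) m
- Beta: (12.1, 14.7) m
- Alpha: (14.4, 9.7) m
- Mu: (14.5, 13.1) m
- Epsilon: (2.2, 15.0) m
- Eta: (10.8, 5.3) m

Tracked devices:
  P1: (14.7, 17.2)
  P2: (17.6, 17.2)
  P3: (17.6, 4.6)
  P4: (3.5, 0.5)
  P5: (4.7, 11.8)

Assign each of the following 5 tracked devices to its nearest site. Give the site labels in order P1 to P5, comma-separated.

P1 → Beta (d²=13.01)
P2 → Mu (d²=26.42)
P3 → Alpha (d²=36.25)
P4 → Lambda (d²=32.05)
P5 → Epsilon (d²=16.49)

Beta, Mu, Alpha, Lambda, Epsilon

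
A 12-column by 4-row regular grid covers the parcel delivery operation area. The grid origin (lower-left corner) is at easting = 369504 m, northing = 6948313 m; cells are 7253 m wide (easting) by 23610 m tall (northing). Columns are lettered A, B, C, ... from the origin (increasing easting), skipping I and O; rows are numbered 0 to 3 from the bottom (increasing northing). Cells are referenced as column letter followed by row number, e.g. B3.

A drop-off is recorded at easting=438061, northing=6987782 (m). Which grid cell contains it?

K1

Column index: ⌊(438061 − 369504) / 7253⌋ = ⌊9.452⌋ = 9 → column K
Row offset from origin: ⌊(6987782 − 6948313) / 23610⌋ = ⌊1.672⌋ = 1 → row 1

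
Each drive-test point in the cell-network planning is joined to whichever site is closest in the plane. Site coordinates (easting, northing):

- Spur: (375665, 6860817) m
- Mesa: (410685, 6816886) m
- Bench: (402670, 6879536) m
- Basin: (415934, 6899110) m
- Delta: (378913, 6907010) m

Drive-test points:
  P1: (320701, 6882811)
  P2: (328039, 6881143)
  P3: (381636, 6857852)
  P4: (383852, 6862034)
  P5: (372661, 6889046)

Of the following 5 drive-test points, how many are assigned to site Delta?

P1 → Spur
P2 → Spur
P3 → Spur
P4 → Spur
P5 → Delta
1 of the 5 goes to Delta.

1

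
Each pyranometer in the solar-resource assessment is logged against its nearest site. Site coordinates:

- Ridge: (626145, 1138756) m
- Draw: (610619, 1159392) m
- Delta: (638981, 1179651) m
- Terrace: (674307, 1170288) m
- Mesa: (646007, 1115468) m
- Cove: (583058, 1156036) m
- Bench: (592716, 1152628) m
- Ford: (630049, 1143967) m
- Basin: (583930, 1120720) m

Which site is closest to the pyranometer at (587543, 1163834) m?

Squared distances to each site:
Ridge: 2119020488.000; Draw: 552233140.000; Delta: 2896045333.000; Terrace: 7569645812.000; Mesa: 5757309252.000; Cove: 80924029.000; Bench: 152334365.000; Ford: 2201457725.000; Basin: 1871870765.000.
Minimum at Cove.

Cove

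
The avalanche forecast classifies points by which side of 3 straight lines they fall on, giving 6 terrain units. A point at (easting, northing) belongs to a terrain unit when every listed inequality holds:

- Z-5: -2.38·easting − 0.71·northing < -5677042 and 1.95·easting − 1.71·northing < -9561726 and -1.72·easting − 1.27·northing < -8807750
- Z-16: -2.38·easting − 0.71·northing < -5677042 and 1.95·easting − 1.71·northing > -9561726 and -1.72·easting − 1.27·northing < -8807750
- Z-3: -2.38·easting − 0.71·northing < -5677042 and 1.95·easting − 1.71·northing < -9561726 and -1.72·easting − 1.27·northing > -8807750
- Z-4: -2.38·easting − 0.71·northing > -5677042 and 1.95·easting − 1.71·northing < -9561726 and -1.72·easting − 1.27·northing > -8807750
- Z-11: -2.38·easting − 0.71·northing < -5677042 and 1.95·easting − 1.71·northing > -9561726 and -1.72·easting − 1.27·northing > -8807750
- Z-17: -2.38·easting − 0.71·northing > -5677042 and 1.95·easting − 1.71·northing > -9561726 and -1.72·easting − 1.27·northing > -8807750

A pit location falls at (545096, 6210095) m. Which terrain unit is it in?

Z-16

-2.38·545096 − 0.71·6210095 = -5706495.930, which is < -5677042
1.95·545096 − 1.71·6210095 = -9556325.250, which is > -9561726
-1.72·545096 − 1.27·6210095 = -8824385.770, which is < -8807750
This sign pattern matches Z-16.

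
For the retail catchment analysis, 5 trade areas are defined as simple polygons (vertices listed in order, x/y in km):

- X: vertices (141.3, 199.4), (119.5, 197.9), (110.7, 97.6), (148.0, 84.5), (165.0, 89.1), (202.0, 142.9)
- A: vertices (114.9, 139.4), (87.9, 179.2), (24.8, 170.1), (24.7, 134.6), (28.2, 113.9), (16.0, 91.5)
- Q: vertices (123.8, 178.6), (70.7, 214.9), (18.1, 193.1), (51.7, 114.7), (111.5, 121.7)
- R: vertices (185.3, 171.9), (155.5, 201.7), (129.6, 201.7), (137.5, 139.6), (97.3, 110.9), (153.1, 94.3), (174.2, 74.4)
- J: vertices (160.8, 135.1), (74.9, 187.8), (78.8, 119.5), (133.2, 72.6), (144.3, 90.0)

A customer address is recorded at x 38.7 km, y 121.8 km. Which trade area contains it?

Cast a ray rightward from (38.7, 121.8). For each polygon, the edges (by vertex number in listed order) whose endpoints lie on opposite sides of y = 121.8, where each meets that height, and whether that is right or left of the point:
X: 2–3 at x≈112.82 (right), 5–6 at x≈187.49 (right) → 2 crossings.
A: 4–5 at x≈26.86 (left), 6–1 at x≈78.56 (right) → 1 crossing.
Q: 3–4 at x≈48.66 (right), 5–1 at x≈111.52 (right) → 2 crossings.
R: 4–5 at x≈112.57 (right), 7–1 at x≈179.60 (right) → 2 crossings.
J: 2–3 at x≈78.67 (right), 5–1 at x≈155.93 (right) → 2 crossings.
Only A has an odd count, so the point is inside A.

A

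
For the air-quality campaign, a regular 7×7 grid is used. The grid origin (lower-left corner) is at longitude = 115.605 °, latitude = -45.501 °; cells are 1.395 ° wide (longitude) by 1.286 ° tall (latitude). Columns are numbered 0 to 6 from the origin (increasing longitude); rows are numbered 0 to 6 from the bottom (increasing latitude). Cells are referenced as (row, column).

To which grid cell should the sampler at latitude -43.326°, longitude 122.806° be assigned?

Column index: ⌊(122.806 − 115.605) / 1.395⌋ = ⌊5.162⌋ = 5
Row offset from origin: ⌊(-43.326 − -45.501) / 1.286⌋ = ⌊1.691⌋ = 1 → row 1

(1, 5)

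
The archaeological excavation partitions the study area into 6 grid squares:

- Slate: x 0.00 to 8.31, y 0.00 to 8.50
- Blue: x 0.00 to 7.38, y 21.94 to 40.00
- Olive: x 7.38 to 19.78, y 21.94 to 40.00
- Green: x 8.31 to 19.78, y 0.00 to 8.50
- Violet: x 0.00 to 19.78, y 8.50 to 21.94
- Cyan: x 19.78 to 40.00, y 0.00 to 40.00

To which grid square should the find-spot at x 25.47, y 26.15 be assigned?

Cyan

The point has x = 25.47 and y = 26.15.
Only Cyan satisfies 19.78 ≤ x ≤ 40.00 and 0.00 ≤ y ≤ 40.00.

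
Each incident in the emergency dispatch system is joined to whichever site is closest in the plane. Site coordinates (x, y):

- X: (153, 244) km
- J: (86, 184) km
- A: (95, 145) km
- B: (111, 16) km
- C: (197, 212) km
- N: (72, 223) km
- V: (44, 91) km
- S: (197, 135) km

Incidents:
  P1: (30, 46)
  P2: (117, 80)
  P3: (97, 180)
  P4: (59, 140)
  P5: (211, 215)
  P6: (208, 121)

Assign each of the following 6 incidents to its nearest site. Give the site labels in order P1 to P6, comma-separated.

V, B, J, A, C, S

P1 → V (d²=2221.00)
P2 → B (d²=4132.00)
P3 → J (d²=137.00)
P4 → A (d²=1321.00)
P5 → C (d²=205.00)
P6 → S (d²=317.00)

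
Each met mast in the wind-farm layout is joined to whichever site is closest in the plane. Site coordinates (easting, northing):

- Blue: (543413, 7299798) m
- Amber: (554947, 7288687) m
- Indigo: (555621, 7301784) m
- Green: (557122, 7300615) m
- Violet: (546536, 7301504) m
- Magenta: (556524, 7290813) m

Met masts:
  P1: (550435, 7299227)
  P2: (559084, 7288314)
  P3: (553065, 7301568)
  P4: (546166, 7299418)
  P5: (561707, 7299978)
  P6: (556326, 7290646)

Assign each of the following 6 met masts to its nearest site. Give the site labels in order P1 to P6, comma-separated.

Violet, Magenta, Indigo, Violet, Green, Magenta

P1 → Violet (d²=20386930.00)
P2 → Magenta (d²=12798601.00)
P3 → Indigo (d²=6579792.00)
P4 → Violet (d²=4488296.00)
P5 → Green (d²=21427994.00)
P6 → Magenta (d²=67093.00)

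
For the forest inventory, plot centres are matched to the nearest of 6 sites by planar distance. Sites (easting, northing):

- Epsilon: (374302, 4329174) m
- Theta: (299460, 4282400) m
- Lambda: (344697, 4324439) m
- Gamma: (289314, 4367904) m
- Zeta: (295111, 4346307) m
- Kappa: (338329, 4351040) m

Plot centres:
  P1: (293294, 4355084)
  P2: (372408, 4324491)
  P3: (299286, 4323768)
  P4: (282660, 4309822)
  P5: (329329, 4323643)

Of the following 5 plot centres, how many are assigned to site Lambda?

1

P1 → Zeta
P2 → Epsilon
P3 → Zeta
P4 → Theta
P5 → Lambda
1 of the 5 goes to Lambda.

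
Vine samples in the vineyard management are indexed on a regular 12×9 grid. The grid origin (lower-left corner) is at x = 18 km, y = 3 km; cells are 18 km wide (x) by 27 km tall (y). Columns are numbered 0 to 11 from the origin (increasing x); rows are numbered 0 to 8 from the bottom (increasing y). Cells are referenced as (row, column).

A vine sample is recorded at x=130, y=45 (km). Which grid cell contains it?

Column index: ⌊(130 − 18) / 18⌋ = ⌊6.222⌋ = 6
Row offset from origin: ⌊(45 − 3) / 27⌋ = ⌊1.556⌋ = 1 → row 1

(1, 6)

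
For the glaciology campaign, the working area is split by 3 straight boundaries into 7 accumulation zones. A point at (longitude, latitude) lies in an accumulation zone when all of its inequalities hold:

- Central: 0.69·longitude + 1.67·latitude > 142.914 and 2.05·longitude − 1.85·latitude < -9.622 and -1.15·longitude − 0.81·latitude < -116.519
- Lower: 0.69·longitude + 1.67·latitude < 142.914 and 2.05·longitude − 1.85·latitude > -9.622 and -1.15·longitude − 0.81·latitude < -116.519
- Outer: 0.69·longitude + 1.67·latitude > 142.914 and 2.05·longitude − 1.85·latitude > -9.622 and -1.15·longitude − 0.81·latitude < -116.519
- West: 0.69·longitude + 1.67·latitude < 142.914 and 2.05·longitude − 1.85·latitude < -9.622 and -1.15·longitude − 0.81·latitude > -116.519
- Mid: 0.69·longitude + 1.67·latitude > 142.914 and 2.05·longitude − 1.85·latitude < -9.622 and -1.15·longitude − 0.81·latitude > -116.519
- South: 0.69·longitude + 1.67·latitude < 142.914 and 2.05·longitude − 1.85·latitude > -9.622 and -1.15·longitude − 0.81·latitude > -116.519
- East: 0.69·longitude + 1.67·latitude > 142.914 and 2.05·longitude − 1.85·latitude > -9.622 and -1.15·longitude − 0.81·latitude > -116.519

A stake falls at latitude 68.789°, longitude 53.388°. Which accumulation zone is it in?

Central

0.69·53.388 + 1.67·68.789 = 151.715, which is > 142.914
2.05·53.388 − 1.85·68.789 = -17.814, which is < -9.622
-1.15·53.388 − 0.81·68.789 = -117.115, which is < -116.519
This sign pattern matches Central.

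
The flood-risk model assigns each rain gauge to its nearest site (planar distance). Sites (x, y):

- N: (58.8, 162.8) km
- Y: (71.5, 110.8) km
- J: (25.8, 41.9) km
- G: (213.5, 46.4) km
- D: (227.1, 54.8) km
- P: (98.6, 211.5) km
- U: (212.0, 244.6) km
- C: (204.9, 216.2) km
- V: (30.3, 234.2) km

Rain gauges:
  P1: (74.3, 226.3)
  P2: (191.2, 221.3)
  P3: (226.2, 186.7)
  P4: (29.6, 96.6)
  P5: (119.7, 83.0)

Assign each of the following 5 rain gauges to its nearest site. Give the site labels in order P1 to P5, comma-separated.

P1 → P (d²=809.53)
P2 → C (d²=213.70)
P3 → C (d²=1323.94)
P4 → Y (d²=1957.25)
P5 → Y (d²=3096.08)

P, C, C, Y, Y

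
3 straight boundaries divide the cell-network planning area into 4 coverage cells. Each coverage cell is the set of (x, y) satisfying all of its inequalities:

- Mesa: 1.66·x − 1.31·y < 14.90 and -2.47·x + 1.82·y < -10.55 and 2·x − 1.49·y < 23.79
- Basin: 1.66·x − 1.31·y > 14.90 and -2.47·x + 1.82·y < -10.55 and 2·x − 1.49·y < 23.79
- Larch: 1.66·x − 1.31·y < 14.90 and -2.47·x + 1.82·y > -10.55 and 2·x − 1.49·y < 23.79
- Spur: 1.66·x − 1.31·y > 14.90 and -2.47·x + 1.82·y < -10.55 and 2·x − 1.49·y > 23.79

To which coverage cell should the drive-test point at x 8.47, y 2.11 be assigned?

Mesa

1.66·8.47 − 1.31·2.11 = 11.296, which is < 14.90
-2.47·8.47 + 1.82·2.11 = -17.081, which is < -10.55
2·8.47 − 1.49·2.11 = 13.796, which is < 23.79
This sign pattern matches Mesa.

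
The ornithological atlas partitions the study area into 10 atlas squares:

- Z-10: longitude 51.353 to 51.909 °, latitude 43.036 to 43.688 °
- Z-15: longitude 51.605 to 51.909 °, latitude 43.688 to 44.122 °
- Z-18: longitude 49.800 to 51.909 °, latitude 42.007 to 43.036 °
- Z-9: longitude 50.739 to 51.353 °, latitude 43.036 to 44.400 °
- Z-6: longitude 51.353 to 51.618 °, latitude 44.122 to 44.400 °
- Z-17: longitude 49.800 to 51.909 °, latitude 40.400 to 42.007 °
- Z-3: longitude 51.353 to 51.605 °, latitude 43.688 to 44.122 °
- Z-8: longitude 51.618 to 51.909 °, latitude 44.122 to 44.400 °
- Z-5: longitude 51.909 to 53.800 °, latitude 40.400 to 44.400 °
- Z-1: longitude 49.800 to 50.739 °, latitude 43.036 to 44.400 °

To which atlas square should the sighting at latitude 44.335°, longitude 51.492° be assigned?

The point has longitude = 51.492 and latitude = 44.335.
Only Z-6 satisfies 51.353 ≤ longitude ≤ 51.618 and 44.122 ≤ latitude ≤ 44.400.

Z-6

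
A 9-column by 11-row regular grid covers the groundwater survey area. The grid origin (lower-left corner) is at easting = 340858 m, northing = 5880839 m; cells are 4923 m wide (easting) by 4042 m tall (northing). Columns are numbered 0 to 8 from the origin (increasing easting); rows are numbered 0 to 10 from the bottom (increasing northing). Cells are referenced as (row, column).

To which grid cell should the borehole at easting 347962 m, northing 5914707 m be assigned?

Column index: ⌊(347962 − 340858) / 4923⌋ = ⌊1.443⌋ = 1
Row offset from origin: ⌊(5914707 − 5880839) / 4042⌋ = ⌊8.379⌋ = 8 → row 8

(8, 1)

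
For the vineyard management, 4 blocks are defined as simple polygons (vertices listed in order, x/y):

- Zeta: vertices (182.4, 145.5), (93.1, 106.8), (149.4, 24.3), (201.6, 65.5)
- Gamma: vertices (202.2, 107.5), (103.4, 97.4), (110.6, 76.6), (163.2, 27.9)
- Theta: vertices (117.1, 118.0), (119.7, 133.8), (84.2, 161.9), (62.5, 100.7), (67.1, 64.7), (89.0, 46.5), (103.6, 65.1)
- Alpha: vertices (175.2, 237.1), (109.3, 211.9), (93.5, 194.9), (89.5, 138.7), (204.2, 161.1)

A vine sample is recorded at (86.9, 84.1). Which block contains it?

Cast a ray rightward from (86.9, 84.1). For each polygon, the edges (by vertex number in listed order) whose endpoints lie on opposite sides of y = 84.1, where each meets that height, and whether that is right or left of the point:
Zeta: 2–3 at x≈108.59 (right), 4–1 at x≈197.14 (right) → 2 crossings.
Gamma: 2–3 at x≈108.00 (right), 4–1 at x≈190.74 (right) → 2 crossings.
Theta: 4–5 at x≈64.62 (left), 7–1 at x≈108.45 (right) → 1 crossing.
Alpha: no edge straddles that height → 0 crossings.
Only Theta has an odd count, so the point is inside Theta.

Theta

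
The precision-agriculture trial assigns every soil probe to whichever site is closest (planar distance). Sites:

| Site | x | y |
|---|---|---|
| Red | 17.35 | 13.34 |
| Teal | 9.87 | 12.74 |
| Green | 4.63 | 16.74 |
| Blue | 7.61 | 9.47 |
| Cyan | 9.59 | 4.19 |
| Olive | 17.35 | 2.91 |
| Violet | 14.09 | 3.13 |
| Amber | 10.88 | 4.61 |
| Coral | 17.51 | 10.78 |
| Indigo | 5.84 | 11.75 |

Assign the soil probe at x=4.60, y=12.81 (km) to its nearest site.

Indigo

Squared distances to each site:
Red: 162.843; Teal: 27.778; Green: 15.446; Blue: 20.216; Cyan: 99.205; Olive: 260.573; Violet: 183.762; Amber: 106.678; Coral: 170.789; Indigo: 2.661.
Minimum at Indigo.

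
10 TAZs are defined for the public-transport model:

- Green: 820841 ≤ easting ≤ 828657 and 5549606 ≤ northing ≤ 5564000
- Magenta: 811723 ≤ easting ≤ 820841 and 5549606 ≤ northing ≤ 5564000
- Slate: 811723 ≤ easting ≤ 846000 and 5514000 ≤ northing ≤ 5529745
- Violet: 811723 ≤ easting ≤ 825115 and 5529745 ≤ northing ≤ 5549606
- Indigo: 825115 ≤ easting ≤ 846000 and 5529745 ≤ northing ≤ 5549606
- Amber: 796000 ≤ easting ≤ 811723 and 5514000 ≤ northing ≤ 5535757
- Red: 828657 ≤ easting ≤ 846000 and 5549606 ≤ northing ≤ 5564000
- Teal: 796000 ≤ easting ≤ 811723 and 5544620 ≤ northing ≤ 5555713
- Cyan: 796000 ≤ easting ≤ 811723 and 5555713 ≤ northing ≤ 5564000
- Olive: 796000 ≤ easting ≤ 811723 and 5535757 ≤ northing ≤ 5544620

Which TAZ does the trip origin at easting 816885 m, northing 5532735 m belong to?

The point has easting = 816885 and northing = 5532735.
Only Violet satisfies 811723 ≤ easting ≤ 825115 and 5529745 ≤ northing ≤ 5549606.

Violet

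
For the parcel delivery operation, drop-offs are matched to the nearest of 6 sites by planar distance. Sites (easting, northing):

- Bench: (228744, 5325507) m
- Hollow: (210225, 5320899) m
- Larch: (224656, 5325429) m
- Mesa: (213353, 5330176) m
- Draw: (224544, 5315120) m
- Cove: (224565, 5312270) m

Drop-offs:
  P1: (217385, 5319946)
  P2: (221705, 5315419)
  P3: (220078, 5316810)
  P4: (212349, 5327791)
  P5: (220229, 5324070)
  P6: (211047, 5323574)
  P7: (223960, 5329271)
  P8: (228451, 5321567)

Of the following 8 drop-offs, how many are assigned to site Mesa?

P1 → Hollow
P2 → Draw
P3 → Draw
P4 → Mesa
P5 → Larch
P6 → Hollow
P7 → Larch
P8 → Bench
1 of the 8 goes to Mesa.

1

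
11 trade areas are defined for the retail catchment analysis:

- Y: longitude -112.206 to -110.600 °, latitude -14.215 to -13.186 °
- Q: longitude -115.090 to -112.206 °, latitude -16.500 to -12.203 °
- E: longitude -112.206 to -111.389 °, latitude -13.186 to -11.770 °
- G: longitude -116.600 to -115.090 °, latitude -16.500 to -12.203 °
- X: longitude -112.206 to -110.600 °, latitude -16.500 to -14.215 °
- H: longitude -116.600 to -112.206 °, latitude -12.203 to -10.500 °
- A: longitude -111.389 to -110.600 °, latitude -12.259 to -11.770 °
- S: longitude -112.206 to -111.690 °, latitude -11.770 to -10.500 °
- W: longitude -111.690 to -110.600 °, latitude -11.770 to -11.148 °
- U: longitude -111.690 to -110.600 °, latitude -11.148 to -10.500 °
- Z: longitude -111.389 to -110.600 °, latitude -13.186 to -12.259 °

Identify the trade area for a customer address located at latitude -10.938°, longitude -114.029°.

The point has longitude = -114.029 and latitude = -10.938.
Only H satisfies -116.600 ≤ longitude ≤ -112.206 and -12.203 ≤ latitude ≤ -10.500.

H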